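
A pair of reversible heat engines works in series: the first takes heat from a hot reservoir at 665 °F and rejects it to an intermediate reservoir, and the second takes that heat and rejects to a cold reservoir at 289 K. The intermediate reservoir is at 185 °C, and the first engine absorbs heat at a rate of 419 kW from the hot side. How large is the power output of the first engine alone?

T_H = 665 °F → (665 − 32) × 5/9 = 351.67 °C = 624.82 K.
T_m = 185 °C → 185 + 273.15 = 458.15 K.
First-stage efficiency η₁ = 1 − T_m/T_H = 1 − 458.15/624.82 = 0.2667.
W₁ = η₁·Q_H = 0.2667 × 419 = 112 kW.

Ẇ₁ ≈ 112 kW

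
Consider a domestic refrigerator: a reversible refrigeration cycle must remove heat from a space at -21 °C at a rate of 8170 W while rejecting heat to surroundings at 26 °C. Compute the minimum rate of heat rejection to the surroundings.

T_H = 26 °C → 26 + 273.15 = 299.15 K.
T_C = -21 °C → -21 + 273.15 = 252.15 K.
For a reversible cycle Q_H/Q_C = T_H/T_C, so Q_H = Q_C·T_H/T_C = 8170 × 299.15/252.15 = 9693 W.

Q̇_H ≈ 9693 W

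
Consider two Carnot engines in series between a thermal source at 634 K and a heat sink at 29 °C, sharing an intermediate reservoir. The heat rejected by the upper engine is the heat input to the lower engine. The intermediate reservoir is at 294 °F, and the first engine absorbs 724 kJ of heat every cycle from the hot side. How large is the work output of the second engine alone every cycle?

T_C = 29 °C → 29 + 273.15 = 302.15 K.
T_m = 294 °F → (294 − 32) × 5/9 = 145.56 °C = 418.71 K.
Heat entering the second stage: Q_m = Q_H·(T_m/T_H) = 724 × 418.71/634.00 = 478.1 kJ.
Second-stage efficiency η₂ = 1 − T_C/T_m = 1 − 302.15/418.71 = 0.2784, so W₂ = η₂·Q_m = 133.1 kJ.

W₂ ≈ 133.1 kJ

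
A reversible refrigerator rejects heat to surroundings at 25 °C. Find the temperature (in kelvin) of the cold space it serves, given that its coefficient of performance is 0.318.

T_H = 25 °C → 25 + 273.15 = 298.15 K.
COP_R = T_C/(T_H − T_C) ⇒ T_C = T_H·COP_R/(1 + COP_R) = 298.15 × 0.318/(1 + 0.318) = 71.9 K.

T_C ≈ 71.9 K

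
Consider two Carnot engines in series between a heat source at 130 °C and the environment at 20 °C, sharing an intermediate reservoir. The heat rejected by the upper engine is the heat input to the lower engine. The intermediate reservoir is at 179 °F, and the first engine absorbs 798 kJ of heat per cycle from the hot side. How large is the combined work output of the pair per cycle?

W_total ≈ 218 kJ

T_H = 130 °C → 130 + 273.15 = 403.15 K.
T_C = 20 °C → 20 + 273.15 = 293.15 K.
Two reversible stages in series are equivalent to a single Carnot engine between T_H and T_C, so η_total = 1 − T_C/T_H = 1 − 293.15/403.15 = 0.2729.
W_total = η_total · Q_H = 0.2729 × 798 = 218 kJ.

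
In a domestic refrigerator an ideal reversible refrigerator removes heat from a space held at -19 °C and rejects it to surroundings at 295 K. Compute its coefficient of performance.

T_C = -19 °C → -19 + 273.15 = 254.15 K.
For a reversible refrigerator, COP_R = T_C/(T_H − T_C) = 254.15/(295.00 − 254.15) = 6.222.

COP_R ≈ 6.222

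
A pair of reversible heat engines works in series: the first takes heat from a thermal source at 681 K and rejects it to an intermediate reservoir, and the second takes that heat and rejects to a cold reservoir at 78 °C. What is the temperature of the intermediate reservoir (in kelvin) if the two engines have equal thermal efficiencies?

T_m ≈ 489.0 K

T_C = 78 °C → 78 + 273.15 = 351.15 K.
Equal efficiencies require 1 − T_m/T_H = 1 − T_C/T_m, i.e. T_m/T_H = T_C/T_m, so T_m = √(T_H·T_C) = √(681.00 × 351.15) = 489.0 K.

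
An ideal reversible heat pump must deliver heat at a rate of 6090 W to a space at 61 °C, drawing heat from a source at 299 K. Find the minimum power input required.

Ẇ_in ≈ 641 W

T_H = 61 °C → 61 + 273.15 = 334.15 K.
Reversible heating COP: COP_HP = T_H/(T_H − T_C) = 334.15/35.15 = 9.5064.
W = Q_H/COP_HP = 6090/9.5064 = 641 W.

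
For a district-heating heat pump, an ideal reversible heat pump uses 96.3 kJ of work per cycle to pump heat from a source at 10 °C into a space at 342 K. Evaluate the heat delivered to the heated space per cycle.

Q_H ≈ 560 kJ

T_C = 10 °C → 10 + 273.15 = 283.15 K.
COP_HP = T_H/(T_H − T_C) = 342.00/58.85 = 5.8114.
Q_H = COP_HP · W = 5.8114 × 96.3 = 560 kJ.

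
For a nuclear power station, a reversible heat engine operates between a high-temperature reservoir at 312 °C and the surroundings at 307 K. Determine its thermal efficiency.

η ≈ 0.475

T_H = 312 °C → 312 + 273.15 = 585.15 K.
For a reversible engine, η = 1 − T_C/T_H = 1 − 307.00/585.15 = 0.475.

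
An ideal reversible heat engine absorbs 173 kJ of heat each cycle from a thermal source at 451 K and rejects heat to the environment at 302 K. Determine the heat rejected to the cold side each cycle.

For a reversible engine, η = 1 − T_C/T_H = 1 − 302.00/451.00 = 0.3304.
For a reversible cycle Q_C/Q_H = T_C/T_H, so Q_C = 173 × 302.00/451.00 = 115.8 kJ.

Q_C ≈ 115.8 kJ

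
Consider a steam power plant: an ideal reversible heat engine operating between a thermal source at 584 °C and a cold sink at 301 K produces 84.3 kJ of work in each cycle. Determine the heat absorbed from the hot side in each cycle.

Q_H ≈ 130 kJ

T_H = 584 °C → 584 + 273.15 = 857.15 K.
The Carnot efficiency is η = 1 − T_C/T_H = 1 − 301.00/857.15 = 0.6488.
Q_H = W/η = 84.3/0.6488 = 130 kJ.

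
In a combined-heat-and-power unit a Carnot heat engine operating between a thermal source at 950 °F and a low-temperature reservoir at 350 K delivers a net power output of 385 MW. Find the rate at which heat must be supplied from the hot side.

T_H = 950 °F → (950 − 32) × 5/9 = 510.00 °C = 783.15 K.
Carnot efficiency: η = 1 − T_C/T_H = 1 − 350.00/783.15 = 0.5531.
Q_H = W/η = 385/0.5531 = 696 MW.

Q̇_H ≈ 696 MW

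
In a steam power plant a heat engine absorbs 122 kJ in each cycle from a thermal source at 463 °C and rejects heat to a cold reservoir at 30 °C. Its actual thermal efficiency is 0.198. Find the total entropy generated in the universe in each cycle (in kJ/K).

ΔS_univ ≈ 0.1570 kJ/K

T_H = 463 °C → 463 + 273.15 = 736.15 K.
T_C = 30 °C → 30 + 273.15 = 303.15 K.
W = η·Q_H = 0.198 × 122 = 24.16 kJ, so Q_C = Q_H − W = 97.84 kJ.
Reservoir entropy changes: ΔS_H = −Q_H/T_H = −122/736.15 = -0.1657 kJ/K and ΔS_C = +Q_C/T_C = 97.84/303.15 = 0.3228 kJ/K.
ΔS_univ = −Q_H/T_H + Q_C/T_C = 0.1570 kJ/K (> 0, since η = 0.198 < η_Carnot = 0.588).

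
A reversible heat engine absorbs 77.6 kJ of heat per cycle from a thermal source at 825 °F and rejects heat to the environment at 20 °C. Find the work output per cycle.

T_H = 825 °F → (825 − 32) × 5/9 = 440.56 °C = 713.71 K.
T_C = 20 °C → 20 + 273.15 = 293.15 K.
Carnot efficiency: η = 1 − T_C/T_H = 1 − 293.15/713.71 = 0.5893.
W = η·Q_H = 0.5893 × 77.6 = 45.7 kJ.

W ≈ 45.7 kJ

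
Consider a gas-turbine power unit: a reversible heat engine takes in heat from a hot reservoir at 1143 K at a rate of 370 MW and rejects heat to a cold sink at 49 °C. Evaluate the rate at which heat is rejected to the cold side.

T_C = 49 °C → 49 + 273.15 = 322.15 K.
For a reversible engine, η = 1 − T_C/T_H = 1 − 322.15/1143.00 = 0.7182.
For a reversible cycle Q_C/Q_H = T_C/T_H, so Q_C = 370 × 322.15/1143.00 = 104.3 MW.

Q̇_C ≈ 104.3 MW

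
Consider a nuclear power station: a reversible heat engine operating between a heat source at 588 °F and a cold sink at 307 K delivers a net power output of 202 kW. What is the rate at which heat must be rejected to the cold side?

Q̇_C ≈ 225 kW

T_H = 588 °F → (588 − 32) × 5/9 = 308.89 °C = 582.04 K.
Carnot efficiency: η = 1 − T_C/T_H = 1 − 307.00/582.04 = 0.4725.
Since Q_C/Q_H = T_C/T_H and Q_H = W/η, Q_C = W·T_C/(T_H − T_C) = 202 × 307.00/275.04 = 225 kW.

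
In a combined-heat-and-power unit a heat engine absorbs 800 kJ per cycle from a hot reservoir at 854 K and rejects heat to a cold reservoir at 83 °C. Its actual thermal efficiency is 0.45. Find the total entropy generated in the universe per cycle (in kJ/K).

T_C = 83 °C → 83 + 273.15 = 356.15 K.
W = η·Q_H = 0.45 × 800 = 360.0 kJ, so Q_C = Q_H − W = 440.0 kJ.
Entropy balance on the reservoirs: −Q_H/T_H = -0.9368 kJ/K, +Q_C/T_C = 1.235 kJ/K.
ΔS_univ = −Q_H/T_H + Q_C/T_C = 0.299 kJ/K (> 0, since η = 0.45 < η_Carnot = 0.583).

ΔS_univ ≈ 0.299 kJ/K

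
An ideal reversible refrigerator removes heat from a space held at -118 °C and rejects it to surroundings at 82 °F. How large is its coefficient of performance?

T_H = 82 °F → (82 − 32) × 5/9 = 27.78 °C = 300.93 K.
T_C = -118 °C → -118 + 273.15 = 155.15 K.
Carnot COP: COP_R = T_C/(T_H − T_C) = 155.15/(300.93 − 155.15) = 1.064.

COP_R ≈ 1.064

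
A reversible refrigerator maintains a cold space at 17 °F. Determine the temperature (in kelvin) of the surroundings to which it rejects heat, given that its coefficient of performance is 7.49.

T_H ≈ 300 K

T_C = 17 °F → (17 − 32) × 5/9 = -8.33 °C = 264.82 K.
COP_R = T_C/(T_H − T_C) ⇒ T_H = T_C·(1 + 1/COP_R) = 264.82 × (1 + 1/7.49) = 300 K.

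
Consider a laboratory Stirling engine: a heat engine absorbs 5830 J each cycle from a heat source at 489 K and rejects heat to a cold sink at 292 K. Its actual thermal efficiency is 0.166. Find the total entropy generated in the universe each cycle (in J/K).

W = η·Q_H = 0.166 × 5830 = 967.8 J, so Q_C = Q_H − W = 4862 J.
Reservoir entropy changes: ΔS_H = −Q_H/T_H = −5830/489.00 = -11.92 J/K and ΔS_C = +Q_C/T_C = 4862/292.00 = 16.65 J/K.
ΔS_univ = −Q_H/T_H + Q_C/T_C = 4.73 J/K (> 0, since η = 0.166 < η_Carnot = 0.403).

ΔS_univ ≈ 4.73 J/K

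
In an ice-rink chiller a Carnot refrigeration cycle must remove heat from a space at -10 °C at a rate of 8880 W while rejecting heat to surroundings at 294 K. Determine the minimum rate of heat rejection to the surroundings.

Q̇_H ≈ 9920 W

T_C = -10 °C → -10 + 273.15 = 263.15 K.
For a reversible cycle Q_H/Q_C = T_H/T_C, so Q_H = Q_C·T_H/T_C = 8880 × 294.00/263.15 = 9920 W.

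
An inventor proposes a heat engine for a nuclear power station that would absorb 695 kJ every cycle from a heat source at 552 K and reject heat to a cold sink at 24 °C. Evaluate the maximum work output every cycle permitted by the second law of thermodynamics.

W_max ≈ 320.9 kJ

T_C = 24 °C → 24 + 273.15 = 297.15 K.
By the Carnot theorem, η_max = 1 − T_C/T_H = 1 − 297.15/552.00 = 0.4617.
W_max = η_max · Q_H = 0.4617 × 695 = 320.9 kJ.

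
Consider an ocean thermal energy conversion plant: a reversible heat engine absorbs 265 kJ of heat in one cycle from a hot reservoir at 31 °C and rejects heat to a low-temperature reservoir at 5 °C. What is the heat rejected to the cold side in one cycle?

Q_C ≈ 242 kJ

T_H = 31 °C → 31 + 273.15 = 304.15 K.
T_C = 5 °C → 5 + 273.15 = 278.15 K.
η_rev = 1 − T_C/T_H = 1 − 278.15/304.15 = 0.0855.
For a reversible cycle Q_C/Q_H = T_C/T_H, so Q_C = 265 × 278.15/304.15 = 242 kJ.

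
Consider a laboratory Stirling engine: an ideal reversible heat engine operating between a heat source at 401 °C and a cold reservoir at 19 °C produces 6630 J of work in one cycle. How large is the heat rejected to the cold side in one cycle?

Q_C ≈ 5070 J

T_H = 401 °C → 401 + 273.15 = 674.15 K.
T_C = 19 °C → 19 + 273.15 = 292.15 K.
For a reversible engine, η = 1 − T_C/T_H = 1 − 292.15/674.15 = 0.5666.
Since Q_C/Q_H = T_C/T_H and Q_H = W/η, Q_C = W·T_C/(T_H − T_C) = 6630 × 292.15/382.00 = 5070 J.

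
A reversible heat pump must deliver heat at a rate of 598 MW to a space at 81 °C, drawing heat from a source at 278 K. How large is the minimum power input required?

T_H = 81 °C → 81 + 273.15 = 354.15 K.
COP_HP = T_H/(T_H − T_C) = 354.15/76.15 = 4.6507.
W = Q_H/COP_HP = 598/4.6507 = 128.6 MW.

Ẇ_in ≈ 128.6 MW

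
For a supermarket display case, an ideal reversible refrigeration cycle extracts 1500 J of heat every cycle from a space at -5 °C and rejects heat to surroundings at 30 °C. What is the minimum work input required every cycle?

W_in ≈ 196 J

T_H = 30 °C → 30 + 273.15 = 303.15 K.
T_C = -5 °C → -5 + 273.15 = 268.15 K.
Carnot COP: COP_R = T_C/(T_H − T_C) = 268.15/35.00 = 7.6614.
W = Q_C/COP_R = 1500/7.6614 = 196 J.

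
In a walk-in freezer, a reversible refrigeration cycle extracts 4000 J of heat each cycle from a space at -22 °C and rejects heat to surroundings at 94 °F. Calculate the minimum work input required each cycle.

W_in ≈ 899 J

T_H = 94 °F → (94 − 32) × 5/9 = 34.44 °C = 307.59 K.
T_C = -22 °C → -22 + 273.15 = 251.15 K.
For a reversible refrigerator, COP_R = T_C/(T_H − T_C) = 251.15/56.44 = 4.4495.
W = Q_C/COP_R = 4000/4.4495 = 899 J.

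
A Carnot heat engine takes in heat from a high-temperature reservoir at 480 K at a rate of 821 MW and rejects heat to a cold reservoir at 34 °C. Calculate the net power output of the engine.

Ẇ ≈ 295.6 MW

T_C = 34 °C → 34 + 273.15 = 307.15 K.
Since the cycle is reversible, η = 1 − T_C/T_H = 1 − 307.15/480.00 = 0.3601.
W = η·Q_H = 0.3601 × 821 = 295.6 MW.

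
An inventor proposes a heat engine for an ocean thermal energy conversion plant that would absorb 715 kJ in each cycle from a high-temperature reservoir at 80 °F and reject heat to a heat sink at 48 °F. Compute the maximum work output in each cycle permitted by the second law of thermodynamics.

T_H = 80 °F → (80 − 32) × 5/9 = 26.67 °C = 299.82 K.
T_C = 48 °F → (48 − 32) × 5/9 = 8.89 °C = 282.04 K.
The second-law ceiling is the Carnot efficiency, η_max = 1 − T_C/T_H = 1 − 282.04/299.82 = 0.0593.
W_max = η_max · Q_H = 0.0593 × 715 = 42.40 kJ.

W_max ≈ 42.40 kJ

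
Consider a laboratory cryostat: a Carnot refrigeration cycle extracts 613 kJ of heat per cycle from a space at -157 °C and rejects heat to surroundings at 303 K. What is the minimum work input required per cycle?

T_C = -157 °C → -157 + 273.15 = 116.15 K.
COP_R = T_C/(T_H − T_C) = 116.15/186.85 = 0.6216.
W = Q_C/COP_R = 613/0.6216 = 986 kJ.

W_in ≈ 986 kJ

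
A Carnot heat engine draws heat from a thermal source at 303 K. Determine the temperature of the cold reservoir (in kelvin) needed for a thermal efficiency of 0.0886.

T_C ≈ 276.2 K

From η = 1 − T_C/T_H, T_C = T_H·(1 − η) = 303.00 × (1 − 0.0886) = 276.2 K.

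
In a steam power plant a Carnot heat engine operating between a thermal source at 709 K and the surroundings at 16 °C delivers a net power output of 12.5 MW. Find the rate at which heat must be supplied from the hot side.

Q̇_H ≈ 21.1 MW

T_C = 16 °C → 16 + 273.15 = 289.15 K.
η_rev = 1 − T_C/T_H = 1 − 289.15/709.00 = 0.5922.
Q_H = W/η = 12.5/0.5922 = 21.1 MW.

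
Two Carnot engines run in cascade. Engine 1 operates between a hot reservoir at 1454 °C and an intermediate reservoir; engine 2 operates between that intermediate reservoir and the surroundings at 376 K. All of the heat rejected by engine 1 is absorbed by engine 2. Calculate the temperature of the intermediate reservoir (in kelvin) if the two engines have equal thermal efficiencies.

T_H = 1454 °C → 1454 + 273.15 = 1727.15 K.
Equal efficiencies require 1 − T_m/T_H = 1 − T_C/T_m, i.e. T_m/T_H = T_C/T_m, so T_m = √(T_H·T_C) = √(1727.15 × 376.00) = 806 K.

T_m ≈ 806 K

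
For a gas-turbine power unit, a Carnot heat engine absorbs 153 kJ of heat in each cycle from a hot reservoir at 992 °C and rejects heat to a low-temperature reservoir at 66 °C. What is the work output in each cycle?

T_H = 992 °C → 992 + 273.15 = 1265.15 K.
T_C = 66 °C → 66 + 273.15 = 339.15 K.
Since the cycle is reversible, η = 1 − T_C/T_H = 1 − 339.15/1265.15 = 0.7319.
W = η·Q_H = 0.7319 × 153 = 112 kJ.

W ≈ 112 kJ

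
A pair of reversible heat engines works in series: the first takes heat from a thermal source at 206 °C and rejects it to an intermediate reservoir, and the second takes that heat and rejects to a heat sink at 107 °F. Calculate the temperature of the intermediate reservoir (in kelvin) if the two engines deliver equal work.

T_m ≈ 397 K

T_H = 206 °C → 206 + 273.15 = 479.15 K.
T_C = 107 °F → (107 − 32) × 5/9 = 41.67 °C = 314.82 K.
For reversible stages Q_m = Q_H·(T_m/T_H). Setting W₁ = Q_H(1 − T_m/T_H) equal to W₂ = Q_m(1 − T_C/T_m) = Q_H·(T_m − T_C)/T_H gives T_H − T_m = T_m − T_C, so T_m = (T_H + T_C)/2 = (479.15 + 314.82)/2 = 397 K.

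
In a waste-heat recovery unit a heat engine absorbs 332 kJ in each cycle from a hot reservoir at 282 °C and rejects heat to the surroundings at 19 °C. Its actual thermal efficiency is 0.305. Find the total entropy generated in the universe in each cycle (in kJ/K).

T_H = 282 °C → 282 + 273.15 = 555.15 K.
T_C = 19 °C → 19 + 273.15 = 292.15 K.
W = η·Q_H = 0.305 × 332 = 101.3 kJ, so Q_C = Q_H − W = 230.7 kJ.
The hot reservoir loses entropy Q_H/T_H = 332/555.15 = 0.5980 kJ/K; the cold reservoir gains Q_C/T_C = 230.7/292.15 = 0.7898 kJ/K.
ΔS_univ = −Q_H/T_H + Q_C/T_C = 0.192 kJ/K (> 0, since η = 0.305 < η_Carnot = 0.474).

ΔS_univ ≈ 0.192 kJ/K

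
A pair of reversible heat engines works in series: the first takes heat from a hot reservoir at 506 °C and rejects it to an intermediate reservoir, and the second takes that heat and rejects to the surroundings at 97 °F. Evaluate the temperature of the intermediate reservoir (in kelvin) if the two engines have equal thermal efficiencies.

T_H = 506 °C → 506 + 273.15 = 779.15 K.
T_C = 97 °F → (97 − 32) × 5/9 = 36.11 °C = 309.26 K.
Equal efficiencies require 1 − T_m/T_H = 1 − T_C/T_m, i.e. T_m/T_H = T_C/T_m, so T_m = √(T_H·T_C) = √(779.15 × 309.26) = 490.9 K.

T_m ≈ 490.9 K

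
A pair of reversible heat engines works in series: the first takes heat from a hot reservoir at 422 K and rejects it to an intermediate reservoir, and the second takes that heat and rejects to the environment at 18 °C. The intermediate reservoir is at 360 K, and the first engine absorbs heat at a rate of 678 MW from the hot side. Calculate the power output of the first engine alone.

Ẇ₁ ≈ 99.61 MW

T_C = 18 °C → 18 + 273.15 = 291.15 K.
First-stage efficiency η₁ = 1 − T_m/T_H = 1 − 360.00/422.00 = 0.1469.
W₁ = η₁·Q_H = 0.1469 × 678 = 99.61 MW.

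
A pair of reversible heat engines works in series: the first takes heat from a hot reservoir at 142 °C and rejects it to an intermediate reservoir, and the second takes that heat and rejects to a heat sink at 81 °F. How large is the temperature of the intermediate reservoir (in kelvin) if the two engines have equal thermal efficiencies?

T_H = 142 °C → 142 + 273.15 = 415.15 K.
T_C = 81 °F → (81 − 32) × 5/9 = 27.22 °C = 300.37 K.
Equal efficiencies require 1 − T_m/T_H = 1 − T_C/T_m, i.e. T_m/T_H = T_C/T_m, so T_m = √(T_H·T_C) = √(415.15 × 300.37) = 353 K.

T_m ≈ 353 K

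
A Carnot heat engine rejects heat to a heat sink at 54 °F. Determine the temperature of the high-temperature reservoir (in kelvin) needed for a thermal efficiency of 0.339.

T_C = 54 °F → (54 − 32) × 5/9 = 12.22 °C = 285.37 K.
From η = 1 − T_C/T_H, solving for T_H gives T_H = T_C/(1 − η) = 285.37/(1 − 0.339) = 432 K.

T_H ≈ 432 K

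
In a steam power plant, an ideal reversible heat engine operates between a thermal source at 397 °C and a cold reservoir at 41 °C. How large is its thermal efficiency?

η ≈ 0.5312

T_H = 397 °C → 397 + 273.15 = 670.15 K.
T_C = 41 °C → 41 + 273.15 = 314.15 K.
For a reversible engine, η = 1 − T_C/T_H = 1 − 314.15/670.15 = 0.5312.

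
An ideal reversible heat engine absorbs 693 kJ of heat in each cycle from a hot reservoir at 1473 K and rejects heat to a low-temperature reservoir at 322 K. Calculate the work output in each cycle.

Since the cycle is reversible, η = 1 − T_C/T_H = 1 − 322.00/1473.00 = 0.7814.
W = η·Q_H = 0.7814 × 693 = 541.5 kJ.

W ≈ 541.5 kJ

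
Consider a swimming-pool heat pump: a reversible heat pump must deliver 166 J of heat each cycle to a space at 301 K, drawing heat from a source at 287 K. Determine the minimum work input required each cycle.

The Carnot heat-pump COP is COP_HP = T_H/(T_H − T_C) = 301.00/14.00 = 21.5000.
W = Q_H/COP_HP = 166/21.5000 = 7.721 J.

W_in ≈ 7.721 J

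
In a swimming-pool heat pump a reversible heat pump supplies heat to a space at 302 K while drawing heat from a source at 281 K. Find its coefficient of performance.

COP_HP ≈ 14.4

For a reversible heat pump, COP_HP = T_H/(T_H − T_C) = 302.00/(302.00 − 281.00) = 14.4.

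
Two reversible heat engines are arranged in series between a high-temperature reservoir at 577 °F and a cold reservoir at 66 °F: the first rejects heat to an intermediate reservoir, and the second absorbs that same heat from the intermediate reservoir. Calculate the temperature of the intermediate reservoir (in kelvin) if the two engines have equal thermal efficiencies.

T_H = 577 °F → (577 − 32) × 5/9 = 302.78 °C = 575.93 K.
T_C = 66 °F → (66 − 32) × 5/9 = 18.89 °C = 292.04 K.
Equal efficiencies require 1 − T_m/T_H = 1 − T_C/T_m, i.e. T_m/T_H = T_C/T_m, so T_m = √(T_H·T_C) = √(575.93 × 292.04) = 410.1 K.

T_m ≈ 410.1 K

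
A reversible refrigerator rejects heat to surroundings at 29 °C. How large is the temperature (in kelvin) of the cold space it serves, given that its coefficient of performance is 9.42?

T_H = 29 °C → 29 + 273.15 = 302.15 K.
COP_R = T_C/(T_H − T_C) ⇒ T_C = T_H·COP_R/(1 + COP_R) = 302.15 × 9.42/(1 + 9.42) = 273 K.

T_C ≈ 273 K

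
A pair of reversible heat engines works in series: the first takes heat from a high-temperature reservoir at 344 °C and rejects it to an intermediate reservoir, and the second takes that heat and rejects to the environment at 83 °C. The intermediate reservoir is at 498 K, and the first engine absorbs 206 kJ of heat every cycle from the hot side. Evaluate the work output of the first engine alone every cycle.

T_H = 344 °C → 344 + 273.15 = 617.15 K.
T_C = 83 °C → 83 + 273.15 = 356.15 K.
First-stage efficiency η₁ = 1 − T_m/T_H = 1 − 498.00/617.15 = 0.1931.
W₁ = η₁·Q_H = 0.1931 × 206 = 39.8 kJ.

W₁ ≈ 39.8 kJ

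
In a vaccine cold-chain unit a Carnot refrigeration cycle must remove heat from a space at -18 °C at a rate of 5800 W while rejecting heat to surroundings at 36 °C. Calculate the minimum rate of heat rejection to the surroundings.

T_H = 36 °C → 36 + 273.15 = 309.15 K.
T_C = -18 °C → -18 + 273.15 = 255.15 K.
For a reversible cycle Q_H/Q_C = T_H/T_C, so Q_H = Q_C·T_H/T_C = 5800 × 309.15/255.15 = 7028 W.

Q̇_H ≈ 7028 W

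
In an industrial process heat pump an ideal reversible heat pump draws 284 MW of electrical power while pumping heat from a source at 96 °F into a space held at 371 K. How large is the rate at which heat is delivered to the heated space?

Q̇_H ≈ 1690 MW

T_C = 96 °F → (96 − 32) × 5/9 = 35.56 °C = 308.71 K.
COP_HP = T_H/(T_H − T_C) = 371.00/62.29 = 5.9556.
Q_H = COP_HP · W = 5.9556 × 284 = 1690 MW.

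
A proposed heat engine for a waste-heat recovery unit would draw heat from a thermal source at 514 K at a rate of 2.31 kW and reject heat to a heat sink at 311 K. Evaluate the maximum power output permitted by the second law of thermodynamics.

By the Carnot theorem, η_max = 1 − T_C/T_H = 1 − 311.00/514.00 = 0.3949.
W_max = η_max · Q_H = 0.3949 × 2.31 = 0.9123 kW.

Ẇ_max ≈ 0.9123 kW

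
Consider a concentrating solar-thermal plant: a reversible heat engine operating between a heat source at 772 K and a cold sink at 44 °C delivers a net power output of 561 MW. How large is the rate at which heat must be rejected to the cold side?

T_C = 44 °C → 44 + 273.15 = 317.15 K.
The Carnot efficiency is η = 1 − T_C/T_H = 1 − 317.15/772.00 = 0.5892.
Since Q_C/Q_H = T_C/T_H and Q_H = W/η, Q_C = W·T_C/(T_H − T_C) = 561 × 317.15/454.85 = 391.2 MW.

Q̇_C ≈ 391.2 MW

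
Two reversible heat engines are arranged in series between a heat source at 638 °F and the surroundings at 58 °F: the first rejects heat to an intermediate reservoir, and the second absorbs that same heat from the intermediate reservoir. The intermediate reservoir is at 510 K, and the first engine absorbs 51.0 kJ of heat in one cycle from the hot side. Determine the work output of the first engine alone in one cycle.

T_H = 638 °F → (638 − 32) × 5/9 = 336.67 °C = 609.82 K.
T_C = 58 °F → (58 − 32) × 5/9 = 14.44 °C = 287.59 K.
First-stage efficiency η₁ = 1 − T_m/T_H = 1 − 510.00/609.82 = 0.1637.
W₁ = η₁·Q_H = 0.1637 × 51.0 = 8.348 kJ.

W₁ ≈ 8.348 kJ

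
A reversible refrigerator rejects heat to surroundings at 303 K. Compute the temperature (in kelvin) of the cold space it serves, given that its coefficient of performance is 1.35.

T_C ≈ 174.1 K

COP_R = T_C/(T_H − T_C) ⇒ T_C = T_H·COP_R/(1 + COP_R) = 303.00 × 1.35/(1 + 1.35) = 174.1 K.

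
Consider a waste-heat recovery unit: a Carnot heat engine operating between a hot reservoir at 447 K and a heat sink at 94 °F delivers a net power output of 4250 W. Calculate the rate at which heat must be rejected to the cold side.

Q̇_C ≈ 9380 W

T_C = 94 °F → (94 − 32) × 5/9 = 34.44 °C = 307.59 K.
Carnot efficiency: η = 1 − T_C/T_H = 1 − 307.59/447.00 = 0.3119.
Since Q_C/Q_H = T_C/T_H and Q_H = W/η, Q_C = W·T_C/(T_H − T_C) = 4250 × 307.59/139.41 = 9380 W.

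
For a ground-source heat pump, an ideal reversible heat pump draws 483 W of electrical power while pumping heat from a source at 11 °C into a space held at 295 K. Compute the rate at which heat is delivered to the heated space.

T_C = 11 °C → 11 + 273.15 = 284.15 K.
The Carnot heat-pump COP is COP_HP = T_H/(T_H − T_C) = 295.00/10.85 = 27.1889.
Q_H = COP_HP · W = 27.1889 × 483 = 13100 W.

Q̇_H ≈ 13100 W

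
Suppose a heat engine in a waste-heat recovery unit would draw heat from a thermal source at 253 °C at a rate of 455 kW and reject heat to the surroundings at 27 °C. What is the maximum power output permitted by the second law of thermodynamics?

Ẇ_max ≈ 195.4 kW

T_H = 253 °C → 253 + 273.15 = 526.15 K.
T_C = 27 °C → 27 + 273.15 = 300.15 K.
The upper bound on efficiency is η_max = 1 − T_C/T_H = 1 − 300.15/526.15 = 0.4295.
W_max = η_max · Q_H = 0.4295 × 455 = 195.4 kW.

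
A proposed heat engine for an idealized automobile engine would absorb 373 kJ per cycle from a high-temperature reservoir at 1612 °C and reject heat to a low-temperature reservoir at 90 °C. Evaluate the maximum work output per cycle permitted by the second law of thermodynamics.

W_max ≈ 301 kJ

T_H = 1612 °C → 1612 + 273.15 = 1885.15 K.
T_C = 90 °C → 90 + 273.15 = 363.15 K.
By the Carnot theorem, η_max = 1 − T_C/T_H = 1 − 363.15/1885.15 = 0.8074.
W_max = η_max · Q_H = 0.8074 × 373 = 301 kJ.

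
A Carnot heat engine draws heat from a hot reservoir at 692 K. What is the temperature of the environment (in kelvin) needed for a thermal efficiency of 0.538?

T_C ≈ 320 K

From η = 1 − T_C/T_H, T_C = T_H·(1 − η) = 692.00 × (1 − 0.538) = 320 K.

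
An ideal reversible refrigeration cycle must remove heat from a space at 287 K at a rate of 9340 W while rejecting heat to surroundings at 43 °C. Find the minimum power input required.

T_H = 43 °C → 43 + 273.15 = 316.15 K.
The reversible coefficient of performance is COP_R = T_C/(T_H − T_C) = 287.00/29.15 = 9.8456.
W = Q_C/COP_R = 9340/9.8456 = 949 W.

Ẇ_in ≈ 949 W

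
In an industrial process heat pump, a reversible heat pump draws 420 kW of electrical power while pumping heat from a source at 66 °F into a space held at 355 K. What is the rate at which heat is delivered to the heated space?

Q̇_H ≈ 2368 kW

T_C = 66 °F → (66 − 32) × 5/9 = 18.89 °C = 292.04 K.
For a reversible heat pump, COP_HP = T_H/(T_H − T_C) = 355.00/62.96 = 5.6384.
Q_H = COP_HP · W = 5.6384 × 420 = 2368 kW.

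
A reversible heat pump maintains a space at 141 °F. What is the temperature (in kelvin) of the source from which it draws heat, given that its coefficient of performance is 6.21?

T_H = 141 °F → (141 − 32) × 5/9 = 60.56 °C = 333.71 K.
COP_HP = T_H/(T_H − T_C) ⇒ T_C = T_H·(COP_HP − 1)/COP_HP = 333.71 × (6.21 − 1)/6.21 = 280 K.

T_C ≈ 280 K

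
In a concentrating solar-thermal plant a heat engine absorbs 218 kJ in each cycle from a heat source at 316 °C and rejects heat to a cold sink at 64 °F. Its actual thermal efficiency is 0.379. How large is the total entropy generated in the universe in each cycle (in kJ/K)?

ΔS_univ ≈ 0.0953 kJ/K

T_H = 316 °C → 316 + 273.15 = 589.15 K.
T_C = 64 °F → (64 − 32) × 5/9 = 17.78 °C = 290.93 K.
W = η·Q_H = 0.379 × 218 = 82.62 kJ, so Q_C = Q_H − W = 135.4 kJ.
The hot reservoir loses entropy Q_H/T_H = 218/589.15 = 0.3700 kJ/K; the cold reservoir gains Q_C/T_C = 135.4/290.93 = 0.4653 kJ/K.
ΔS_univ = −Q_H/T_H + Q_C/T_C = 0.0953 kJ/K (> 0, since η = 0.379 < η_Carnot = 0.506).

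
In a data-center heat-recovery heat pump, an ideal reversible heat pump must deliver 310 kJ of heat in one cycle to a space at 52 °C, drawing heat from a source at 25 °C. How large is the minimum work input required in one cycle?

T_H = 52 °C → 52 + 273.15 = 325.15 K.
T_C = 25 °C → 25 + 273.15 = 298.15 K.
Reversible heating COP: COP_HP = T_H/(T_H − T_C) = 325.15/27.00 = 12.0426.
W = Q_H/COP_HP = 310/12.0426 = 25.7 kJ.

W_in ≈ 25.7 kJ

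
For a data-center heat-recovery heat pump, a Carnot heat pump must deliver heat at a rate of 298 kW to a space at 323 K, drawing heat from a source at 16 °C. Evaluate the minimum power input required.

Ẇ_in ≈ 31.23 kW

T_C = 16 °C → 16 + 273.15 = 289.15 K.
The Carnot heat-pump COP is COP_HP = T_H/(T_H − T_C) = 323.00/33.85 = 9.5421.
W = Q_H/COP_HP = 298/9.5421 = 31.23 kW.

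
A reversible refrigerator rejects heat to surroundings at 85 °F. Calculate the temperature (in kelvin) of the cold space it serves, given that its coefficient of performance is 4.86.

T_H = 85 °F → (85 − 32) × 5/9 = 29.44 °C = 302.59 K.
COP_R = T_C/(T_H − T_C) ⇒ T_C = T_H·COP_R/(1 + COP_R) = 302.59 × 4.86/(1 + 4.86) = 251.0 K.

T_C ≈ 251.0 K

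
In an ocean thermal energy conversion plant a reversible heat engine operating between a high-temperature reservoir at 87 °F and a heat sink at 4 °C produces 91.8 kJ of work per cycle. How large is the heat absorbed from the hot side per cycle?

T_H = 87 °F → (87 − 32) × 5/9 = 30.56 °C = 303.71 K.
T_C = 4 °C → 4 + 273.15 = 277.15 K.
Carnot efficiency: η = 1 − T_C/T_H = 1 − 277.15/303.71 = 0.0874.
Q_H = W/η = 91.8/0.0874 = 1050 kJ.

Q_H ≈ 1050 kJ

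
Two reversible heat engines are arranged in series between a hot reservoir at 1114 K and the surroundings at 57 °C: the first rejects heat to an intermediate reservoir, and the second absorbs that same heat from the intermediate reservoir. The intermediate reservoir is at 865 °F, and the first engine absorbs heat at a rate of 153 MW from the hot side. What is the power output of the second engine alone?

Ẇ₂ ≈ 55.7 MW

T_C = 57 °C → 57 + 273.15 = 330.15 K.
T_m = 865 °F → (865 − 32) × 5/9 = 462.78 °C = 735.93 K.
Heat entering the second stage: Q_m = Q_H·(T_m/T_H) = 153 × 735.93/1114.00 = 101 MW.
Second-stage efficiency η₂ = 1 − T_C/T_m = 1 − 330.15/735.93 = 0.5514, so W₂ = η₂·Q_m = 55.7 MW.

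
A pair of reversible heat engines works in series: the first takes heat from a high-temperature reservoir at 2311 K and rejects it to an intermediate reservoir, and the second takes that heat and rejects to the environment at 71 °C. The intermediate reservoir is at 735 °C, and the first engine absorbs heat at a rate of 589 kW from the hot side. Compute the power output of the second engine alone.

T_C = 71 °C → 71 + 273.15 = 344.15 K.
T_m = 735 °C → 735 + 273.15 = 1008.15 K.
Heat entering the second stage: Q_m = Q_H·(T_m/T_H) = 589 × 1008.15/2311.00 = 257 kW.
Second-stage efficiency η₂ = 1 − T_C/T_m = 1 − 344.15/1008.15 = 0.6586, so W₂ = η₂·Q_m = 169 kW.

Ẇ₂ ≈ 169 kW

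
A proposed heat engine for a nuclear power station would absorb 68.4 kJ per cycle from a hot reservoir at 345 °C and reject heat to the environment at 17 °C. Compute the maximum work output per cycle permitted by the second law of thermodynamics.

T_H = 345 °C → 345 + 273.15 = 618.15 K.
T_C = 17 °C → 17 + 273.15 = 290.15 K.
By the Carnot theorem, η_max = 1 − T_C/T_H = 1 − 290.15/618.15 = 0.5306.
W_max = η_max · Q_H = 0.5306 × 68.4 = 36.29 kJ.

W_max ≈ 36.29 kJ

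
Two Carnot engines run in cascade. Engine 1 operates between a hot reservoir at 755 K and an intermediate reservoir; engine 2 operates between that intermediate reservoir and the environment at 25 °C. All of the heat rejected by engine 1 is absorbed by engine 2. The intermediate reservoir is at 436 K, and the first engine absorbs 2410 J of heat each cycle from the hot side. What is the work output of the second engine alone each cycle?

T_C = 25 °C → 25 + 273.15 = 298.15 K.
Heat entering the second stage: Q_m = Q_H·(T_m/T_H) = 2410 × 436.00/755.00 = 1390 J.
Second-stage efficiency η₂ = 1 − T_C/T_m = 1 − 298.15/436.00 = 0.3162, so W₂ = η₂·Q_m = 440 J.

W₂ ≈ 440 J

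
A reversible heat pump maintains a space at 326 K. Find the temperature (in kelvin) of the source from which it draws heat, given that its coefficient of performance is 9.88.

T_C ≈ 293.0 K

COP_HP = T_H/(T_H − T_C) ⇒ T_C = T_H·(COP_HP − 1)/COP_HP = 326.00 × (9.88 − 1)/9.88 = 293.0 K.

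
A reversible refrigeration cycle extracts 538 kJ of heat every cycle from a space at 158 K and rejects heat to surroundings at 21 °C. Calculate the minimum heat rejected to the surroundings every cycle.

Q_H ≈ 1000 kJ

T_H = 21 °C → 21 + 273.15 = 294.15 K.
For a reversible cycle Q_H/Q_C = T_H/T_C, so Q_H = Q_C·T_H/T_C = 538 × 294.15/158.00 = 1000 kJ.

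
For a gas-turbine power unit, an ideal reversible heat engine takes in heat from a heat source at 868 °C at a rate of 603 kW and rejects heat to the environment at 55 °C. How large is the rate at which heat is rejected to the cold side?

T_H = 868 °C → 868 + 273.15 = 1141.15 K.
T_C = 55 °C → 55 + 273.15 = 328.15 K.
Carnot efficiency: η = 1 − T_C/T_H = 1 − 328.15/1141.15 = 0.7124.
For a reversible cycle Q_C/Q_H = T_C/T_H, so Q_C = 603 × 328.15/1141.15 = 173 kW.

Q̇_C ≈ 173 kW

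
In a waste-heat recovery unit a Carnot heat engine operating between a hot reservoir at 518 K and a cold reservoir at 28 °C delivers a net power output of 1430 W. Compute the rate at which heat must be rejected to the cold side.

Q̇_C ≈ 1990 W

T_C = 28 °C → 28 + 273.15 = 301.15 K.
For a reversible engine, η = 1 − T_C/T_H = 1 − 301.15/518.00 = 0.4186.
Since Q_C/Q_H = T_C/T_H and Q_H = W/η, Q_C = W·T_C/(T_H − T_C) = 1430 × 301.15/216.85 = 1990 W.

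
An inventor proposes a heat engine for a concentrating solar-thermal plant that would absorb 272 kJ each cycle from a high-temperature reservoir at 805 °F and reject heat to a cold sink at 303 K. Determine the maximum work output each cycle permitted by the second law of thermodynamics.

T_H = 805 °F → (805 − 32) × 5/9 = 429.44 °C = 702.59 K.
By the Carnot theorem, η_max = 1 − T_C/T_H = 1 − 303.00/702.59 = 0.5687.
W_max = η_max · Q_H = 0.5687 × 272 = 155 kJ.

W_max ≈ 155 kJ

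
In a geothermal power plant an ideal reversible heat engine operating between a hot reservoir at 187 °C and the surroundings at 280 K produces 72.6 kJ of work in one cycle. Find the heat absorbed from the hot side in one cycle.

Q_H ≈ 185 kJ

T_H = 187 °C → 187 + 273.15 = 460.15 K.
η_rev = 1 − T_C/T_H = 1 − 280.00/460.15 = 0.3915.
Q_H = W/η = 72.6/0.3915 = 185 kJ.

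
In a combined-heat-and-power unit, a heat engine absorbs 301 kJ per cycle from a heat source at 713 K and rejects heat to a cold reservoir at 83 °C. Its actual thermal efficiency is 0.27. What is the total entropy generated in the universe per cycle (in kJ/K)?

T_C = 83 °C → 83 + 273.15 = 356.15 K.
W = η·Q_H = 0.27 × 301 = 81.27 kJ, so Q_C = Q_H − W = 219.7 kJ.
Reservoir entropy changes: ΔS_H = −Q_H/T_H = −301/713.00 = -0.4222 kJ/K and ΔS_C = +Q_C/T_C = 219.7/356.15 = 0.6170 kJ/K.
ΔS_univ = −Q_H/T_H + Q_C/T_C = 0.195 kJ/K (> 0, since η = 0.27 < η_Carnot = 0.500).

ΔS_univ ≈ 0.195 kJ/K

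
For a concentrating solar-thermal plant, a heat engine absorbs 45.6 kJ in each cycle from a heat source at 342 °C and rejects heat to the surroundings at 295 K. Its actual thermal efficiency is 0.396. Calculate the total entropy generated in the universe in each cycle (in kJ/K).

T_H = 342 °C → 342 + 273.15 = 615.15 K.
W = η·Q_H = 0.396 × 45.6 = 18.06 kJ, so Q_C = Q_H − W = 27.54 kJ.
Reservoir entropy changes: ΔS_H = −Q_H/T_H = −45.6/615.15 = -0.07413 kJ/K and ΔS_C = +Q_C/T_C = 27.54/295.00 = 0.09336 kJ/K.
ΔS_univ = −Q_H/T_H + Q_C/T_C = 0.0192 kJ/K (> 0, since η = 0.396 < η_Carnot = 0.520).

ΔS_univ ≈ 0.0192 kJ/K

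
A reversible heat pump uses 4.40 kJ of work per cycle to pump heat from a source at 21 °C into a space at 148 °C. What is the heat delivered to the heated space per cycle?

T_H = 148 °C → 148 + 273.15 = 421.15 K.
T_C = 21 °C → 21 + 273.15 = 294.15 K.
The Carnot heat-pump COP is COP_HP = T_H/(T_H − T_C) = 421.15/127.00 = 3.3161.
Q_H = COP_HP · W = 3.3161 × 4.40 = 14.59 kJ.

Q_H ≈ 14.59 kJ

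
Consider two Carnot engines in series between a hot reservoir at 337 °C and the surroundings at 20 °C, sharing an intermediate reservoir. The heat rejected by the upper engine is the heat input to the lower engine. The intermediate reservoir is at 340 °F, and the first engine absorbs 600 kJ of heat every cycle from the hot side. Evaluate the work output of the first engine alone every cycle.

W₁ ≈ 163 kJ

T_H = 337 °C → 337 + 273.15 = 610.15 K.
T_C = 20 °C → 20 + 273.15 = 293.15 K.
T_m = 340 °F → (340 − 32) × 5/9 = 171.11 °C = 444.26 K.
First-stage efficiency η₁ = 1 − T_m/T_H = 1 − 444.26/610.15 = 0.2719.
W₁ = η₁·Q_H = 0.2719 × 600 = 163 kJ.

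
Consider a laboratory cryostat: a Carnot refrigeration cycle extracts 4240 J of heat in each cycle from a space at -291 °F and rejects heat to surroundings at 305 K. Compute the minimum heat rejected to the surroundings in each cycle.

T_C = -291 °F → (-291 − 32) × 5/9 = -179.44 °C = 93.71 K.
For a reversible cycle Q_H/Q_C = T_H/T_C, so Q_H = Q_C·T_H/T_C = 4240 × 305.00/93.71 = 13800 J.

Q_H ≈ 13800 J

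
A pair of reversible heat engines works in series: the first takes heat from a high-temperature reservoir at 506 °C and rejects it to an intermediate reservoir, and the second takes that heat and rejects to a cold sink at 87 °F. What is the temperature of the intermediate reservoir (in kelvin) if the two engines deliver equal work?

T_H = 506 °C → 506 + 273.15 = 779.15 K.
T_C = 87 °F → (87 − 32) × 5/9 = 30.56 °C = 303.71 K.
For reversible stages Q_m = Q_H·(T_m/T_H). Setting W₁ = Q_H(1 − T_m/T_H) equal to W₂ = Q_m(1 − T_C/T_m) = Q_H·(T_m − T_C)/T_H gives T_H − T_m = T_m − T_C, so T_m = (T_H + T_C)/2 = (779.15 + 303.71)/2 = 541 K.

T_m ≈ 541 K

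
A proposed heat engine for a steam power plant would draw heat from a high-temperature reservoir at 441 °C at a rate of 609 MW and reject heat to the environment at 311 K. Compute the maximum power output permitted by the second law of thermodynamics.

Ẇ_max ≈ 343.8 MW

T_H = 441 °C → 441 + 273.15 = 714.15 K.
By the Carnot theorem, η_max = 1 − T_C/T_H = 1 − 311.00/714.15 = 0.5645.
W_max = η_max · Q_H = 0.5645 × 609 = 343.8 MW.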